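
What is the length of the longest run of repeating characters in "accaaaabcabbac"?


Input: "accaaaabcabbac"
Scanning for longest run:
  Position 1 ('c'): new char, reset run to 1
  Position 2 ('c'): continues run of 'c', length=2
  Position 3 ('a'): new char, reset run to 1
  Position 4 ('a'): continues run of 'a', length=2
  Position 5 ('a'): continues run of 'a', length=3
  Position 6 ('a'): continues run of 'a', length=4
  Position 7 ('b'): new char, reset run to 1
  Position 8 ('c'): new char, reset run to 1
  Position 9 ('a'): new char, reset run to 1
  Position 10 ('b'): new char, reset run to 1
  Position 11 ('b'): continues run of 'b', length=2
  Position 12 ('a'): new char, reset run to 1
  Position 13 ('c'): new char, reset run to 1
Longest run: 'a' with length 4

4


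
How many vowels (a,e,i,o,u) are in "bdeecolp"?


Input: bdeecolp
Checking each character:
  'b' at position 0: consonant
  'd' at position 1: consonant
  'e' at position 2: vowel (running total: 1)
  'e' at position 3: vowel (running total: 2)
  'c' at position 4: consonant
  'o' at position 5: vowel (running total: 3)
  'l' at position 6: consonant
  'p' at position 7: consonant
Total vowels: 3

3


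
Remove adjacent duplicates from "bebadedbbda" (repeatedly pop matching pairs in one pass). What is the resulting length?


Input: bebadedbbda
Stack-based adjacent duplicate removal:
  Read 'b': push. Stack: b
  Read 'e': push. Stack: be
  Read 'b': push. Stack: beb
  Read 'a': push. Stack: beba
  Read 'd': push. Stack: bebad
  Read 'e': push. Stack: bebade
  Read 'd': push. Stack: bebaded
  Read 'b': push. Stack: bebadedb
  Read 'b': matches stack top 'b' => pop. Stack: bebaded
  Read 'd': matches stack top 'd' => pop. Stack: bebade
  Read 'a': push. Stack: bebadea
Final stack: "bebadea" (length 7)

7


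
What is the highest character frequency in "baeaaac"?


Input: baeaaac
Character counts:
  'a': 4
  'b': 1
  'c': 1
  'e': 1
Maximum frequency: 4

4


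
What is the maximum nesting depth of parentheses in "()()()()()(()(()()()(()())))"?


Input: "()()()()()(()(()()()(()())))"
Tracking depth:
  Position 0 '(': depth becomes 1
  Position 1 ')': depth becomes 0
  Position 2 '(': depth becomes 1
  Position 3 ')': depth becomes 0
  Position 4 '(': depth becomes 1
  Position 5 ')': depth becomes 0
  Position 6 '(': depth becomes 1
  Position 7 ')': depth becomes 0
  Position 8 '(': depth becomes 1
  Position 9 ')': depth becomes 0
  Position 10 '(': depth becomes 1
  Position 11 '(': depth becomes 2
  Position 12 ')': depth becomes 1
  Position 13 '(': depth becomes 2
  Position 14 '(': depth becomes 3
  Position 15 ')': depth becomes 2
  Position 16 '(': depth becomes 3
  Position 17 ')': depth becomes 2
  Position 18 '(': depth becomes 3
  Position 19 ')': depth becomes 2
  Position 20 '(': depth becomes 3
  Position 21 '(': depth becomes 4
  Position 22 ')': depth becomes 3
  Position 23 '(': depth becomes 4
  Position 24 ')': depth becomes 3
  Position 25 ')': depth becomes 2
  Position 26 ')': depth becomes 1
  Position 27 ')': depth becomes 0
Maximum depth reached: 4

4


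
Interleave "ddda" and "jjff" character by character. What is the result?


Interleaving "ddda" and "jjff":
  Position 0: 'd' from first, 'j' from second => "dj"
  Position 1: 'd' from first, 'j' from second => "dj"
  Position 2: 'd' from first, 'f' from second => "df"
  Position 3: 'a' from first, 'f' from second => "af"
Result: djdjdfaf

djdjdfaf


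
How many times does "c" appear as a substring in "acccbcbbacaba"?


Searching for "c" in "acccbcbbacaba"
Scanning each position:
  Position 0: "a" => no
  Position 1: "c" => MATCH
  Position 2: "c" => MATCH
  Position 3: "c" => MATCH
  Position 4: "b" => no
  Position 5: "c" => MATCH
  Position 6: "b" => no
  Position 7: "b" => no
  Position 8: "a" => no
  Position 9: "c" => MATCH
  Position 10: "a" => no
  Position 11: "b" => no
  Position 12: "a" => no
Total occurrences: 5

5


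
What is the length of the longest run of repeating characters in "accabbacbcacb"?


Input: "accabbacbcacb"
Scanning for longest run:
  Position 1 ('c'): new char, reset run to 1
  Position 2 ('c'): continues run of 'c', length=2
  Position 3 ('a'): new char, reset run to 1
  Position 4 ('b'): new char, reset run to 1
  Position 5 ('b'): continues run of 'b', length=2
  Position 6 ('a'): new char, reset run to 1
  Position 7 ('c'): new char, reset run to 1
  Position 8 ('b'): new char, reset run to 1
  Position 9 ('c'): new char, reset run to 1
  Position 10 ('a'): new char, reset run to 1
  Position 11 ('c'): new char, reset run to 1
  Position 12 ('b'): new char, reset run to 1
Longest run: 'c' with length 2

2


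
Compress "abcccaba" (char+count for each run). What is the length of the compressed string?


Input: abcccaba
Runs:
  'a' x 1 => "a1"
  'b' x 1 => "b1"
  'c' x 3 => "c3"
  'a' x 1 => "a1"
  'b' x 1 => "b1"
  'a' x 1 => "a1"
Compressed: "a1b1c3a1b1a1"
Compressed length: 12

12


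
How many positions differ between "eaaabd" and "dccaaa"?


Comparing "eaaabd" and "dccaaa" position by position:
  Position 0: 'e' vs 'd' => DIFFER
  Position 1: 'a' vs 'c' => DIFFER
  Position 2: 'a' vs 'c' => DIFFER
  Position 3: 'a' vs 'a' => same
  Position 4: 'b' vs 'a' => DIFFER
  Position 5: 'd' vs 'a' => DIFFER
Positions that differ: 5

5


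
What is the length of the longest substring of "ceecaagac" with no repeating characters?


Input: "ceecaagac"
Sliding window (track last position of each char):
  Position 0 ('c'): window [0,0] length 1 -- new best
  Position 1 ('e'): window [0,1] length 2 -- new best
  Position 2 ('e'): repeat (last at 1), move window start to 2
  Position 2 ('e'): window [2,2] length 1
  Position 3 ('c'): window [2,3] length 2
  Position 4 ('a'): window [2,4] length 3 -- new best
  Position 5 ('a'): repeat (last at 4), move window start to 5
  Position 5 ('a'): window [5,5] length 1
  Position 6 ('g'): window [5,6] length 2
  Position 7 ('a'): repeat (last at 5), move window start to 6
  Position 7 ('a'): window [6,7] length 2
  Position 8 ('c'): window [6,8] length 3
Longest substring with no repeats: "eca" with length 3

3


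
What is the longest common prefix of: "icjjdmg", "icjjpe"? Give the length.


Words: icjjdmg, icjjpe
  Position 0: all 'i' => match
  Position 1: all 'c' => match
  Position 2: all 'j' => match
  Position 3: all 'j' => match
  Position 4: ('d', 'p') => mismatch, stop
LCP = "icjj" (length 4)

4


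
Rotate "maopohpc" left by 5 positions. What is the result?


Input: "maopohpc", rotate left by 5
First 5 characters: "maopo"
Remaining characters: "hpc"
Concatenate remaining + first: "hpc" + "maopo" = "hpcmaopo"

hpcmaopo


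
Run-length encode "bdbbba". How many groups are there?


Input: bdbbba
Scanning for consecutive runs:
  Group 1: 'b' x 1 (positions 0-0)
  Group 2: 'd' x 1 (positions 1-1)
  Group 3: 'b' x 3 (positions 2-4)
  Group 4: 'a' x 1 (positions 5-5)
Total groups: 4

4


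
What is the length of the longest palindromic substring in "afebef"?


Input: "afebef"
Checking substrings for palindromes:
  [1:6] "febef" (len 5) => palindrome
  [2:5] "ebe" (len 3) => palindrome
Longest palindromic substring: "febef" with length 5

5


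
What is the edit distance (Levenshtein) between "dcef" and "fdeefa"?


Computing edit distance: "dcef" -> "fdeefa"
DP table:
           f    d    e    e    f    a
      0    1    2    3    4    5    6
  d   1    1    1    2    3    4    5
  c   2    2    2    2    3    4    5
  e   3    3    3    2    2    3    4
  f   4    3    4    3    3    2    3
Edit distance = dp[4][6] = 3

3


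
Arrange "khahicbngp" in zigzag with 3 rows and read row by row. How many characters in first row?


Zigzag "khahicbngp" into 3 rows:
Placing characters:
  'k' => row 0
  'h' => row 1
  'a' => row 2
  'h' => row 1
  'i' => row 0
  'c' => row 1
  'b' => row 2
  'n' => row 1
  'g' => row 0
  'p' => row 1
Rows:
  Row 0: "kig"
  Row 1: "hhcnp"
  Row 2: "ab"
First row length: 3

3


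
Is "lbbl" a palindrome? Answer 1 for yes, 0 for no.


Input: lbbl
Reversed: lbbl
  Compare pos 0 ('l') with pos 3 ('l'): match
  Compare pos 1 ('b') with pos 2 ('b'): match
Result: palindrome

1


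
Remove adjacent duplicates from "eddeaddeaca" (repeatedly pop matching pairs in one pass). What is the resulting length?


Input: eddeaddeaca
Stack-based adjacent duplicate removal:
  Read 'e': push. Stack: e
  Read 'd': push. Stack: ed
  Read 'd': matches stack top 'd' => pop. Stack: e
  Read 'e': matches stack top 'e' => pop. Stack: (empty)
  Read 'a': push. Stack: a
  Read 'd': push. Stack: ad
  Read 'd': matches stack top 'd' => pop. Stack: a
  Read 'e': push. Stack: ae
  Read 'a': push. Stack: aea
  Read 'c': push. Stack: aeac
  Read 'a': push. Stack: aeaca
Final stack: "aeaca" (length 5)

5


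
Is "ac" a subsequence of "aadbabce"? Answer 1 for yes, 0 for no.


Check if "ac" is a subsequence of "aadbabce"
Greedy scan:
  Position 0 ('a'): matches sub[0] = 'a'
  Position 1 ('a'): no match needed
  Position 2 ('d'): no match needed
  Position 3 ('b'): no match needed
  Position 4 ('a'): no match needed
  Position 5 ('b'): no match needed
  Position 6 ('c'): matches sub[1] = 'c'
  Position 7 ('e'): no match needed
All 2 characters matched => is a subsequence

1


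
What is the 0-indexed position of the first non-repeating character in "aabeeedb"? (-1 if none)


Input: aabeeedb
Character frequencies:
  'a': 2
  'b': 2
  'd': 1
  'e': 3
Scanning left to right for freq == 1:
  Position 0 ('a'): freq=2, skip
  Position 1 ('a'): freq=2, skip
  Position 2 ('b'): freq=2, skip
  Position 3 ('e'): freq=3, skip
  Position 4 ('e'): freq=3, skip
  Position 5 ('e'): freq=3, skip
  Position 6 ('d'): unique! => answer = 6

6


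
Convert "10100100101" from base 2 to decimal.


Input: "10100100101" in base 2
Positional expansion:
  Digit '1' (value 1) x 2^10 = 1024
  Digit '0' (value 0) x 2^9 = 0
  Digit '1' (value 1) x 2^8 = 256
  Digit '0' (value 0) x 2^7 = 0
  Digit '0' (value 0) x 2^6 = 0
  Digit '1' (value 1) x 2^5 = 32
  Digit '0' (value 0) x 2^4 = 0
  Digit '0' (value 0) x 2^3 = 0
  Digit '1' (value 1) x 2^2 = 4
  Digit '0' (value 0) x 2^1 = 0
  Digit '1' (value 1) x 2^0 = 1
Sum = 1317

1317


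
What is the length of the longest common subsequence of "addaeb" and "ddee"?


LCS of "addaeb" and "ddee"
DP table:
           d    d    e    e
      0    0    0    0    0
  a   0    0    0    0    0
  d   0    1    1    1    1
  d   0    1    2    2    2
  a   0    1    2    2    2
  e   0    1    2    3    3
  b   0    1    2    3    3
LCS length = dp[6][4] = 3

3


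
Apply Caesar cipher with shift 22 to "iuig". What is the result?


Caesar cipher: shift "iuig" by 22
  'i' (pos 8) + 22 = pos 4 = 'e'
  'u' (pos 20) + 22 = pos 16 = 'q'
  'i' (pos 8) + 22 = pos 4 = 'e'
  'g' (pos 6) + 22 = pos 2 = 'c'
Result: eqec

eqec


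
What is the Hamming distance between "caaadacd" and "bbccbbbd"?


Comparing "caaadacd" and "bbccbbbd" position by position:
  Position 0: 'c' vs 'b' => differ
  Position 1: 'a' vs 'b' => differ
  Position 2: 'a' vs 'c' => differ
  Position 3: 'a' vs 'c' => differ
  Position 4: 'd' vs 'b' => differ
  Position 5: 'a' vs 'b' => differ
  Position 6: 'c' vs 'b' => differ
  Position 7: 'd' vs 'd' => same
Total differences (Hamming distance): 7

7


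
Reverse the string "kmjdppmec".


Input: kmjdppmec
Reading characters right to left:
  Position 8: 'c'
  Position 7: 'e'
  Position 6: 'm'
  Position 5: 'p'
  Position 4: 'p'
  Position 3: 'd'
  Position 2: 'j'
  Position 1: 'm'
  Position 0: 'k'
Reversed: cemppdjmk

cemppdjmk


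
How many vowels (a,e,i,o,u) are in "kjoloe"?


Input: kjoloe
Checking each character:
  'k' at position 0: consonant
  'j' at position 1: consonant
  'o' at position 2: vowel (running total: 1)
  'l' at position 3: consonant
  'o' at position 4: vowel (running total: 2)
  'e' at position 5: vowel (running total: 3)
Total vowels: 3

3


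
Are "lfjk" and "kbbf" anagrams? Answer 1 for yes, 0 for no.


Strings: "lfjk", "kbbf"
Sorted first:  fjkl
Sorted second: bbfk
Differ at position 0: 'f' vs 'b' => not anagrams

0


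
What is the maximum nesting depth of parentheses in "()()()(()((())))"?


Input: "()()()(()((())))"
Tracking depth:
  Position 0 '(': depth becomes 1
  Position 1 ')': depth becomes 0
  Position 2 '(': depth becomes 1
  Position 3 ')': depth becomes 0
  Position 4 '(': depth becomes 1
  Position 5 ')': depth becomes 0
  Position 6 '(': depth becomes 1
  Position 7 '(': depth becomes 2
  Position 8 ')': depth becomes 1
  Position 9 '(': depth becomes 2
  Position 10 '(': depth becomes 3
  Position 11 '(': depth becomes 4
  Position 12 ')': depth becomes 3
  Position 13 ')': depth becomes 2
  Position 14 ')': depth becomes 1
  Position 15 ')': depth becomes 0
Maximum depth reached: 4

4


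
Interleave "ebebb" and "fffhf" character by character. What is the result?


Interleaving "ebebb" and "fffhf":
  Position 0: 'e' from first, 'f' from second => "ef"
  Position 1: 'b' from first, 'f' from second => "bf"
  Position 2: 'e' from first, 'f' from second => "ef"
  Position 3: 'b' from first, 'h' from second => "bh"
  Position 4: 'b' from first, 'f' from second => "bf"
Result: efbfefbhbf

efbfefbhbf


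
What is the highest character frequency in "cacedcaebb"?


Input: cacedcaebb
Character counts:
  'a': 2
  'b': 2
  'c': 3
  'd': 1
  'e': 2
Maximum frequency: 3

3


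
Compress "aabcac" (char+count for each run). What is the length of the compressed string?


Input: aabcac
Runs:
  'a' x 2 => "a2"
  'b' x 1 => "b1"
  'c' x 1 => "c1"
  'a' x 1 => "a1"
  'c' x 1 => "c1"
Compressed: "a2b1c1a1c1"
Compressed length: 10

10


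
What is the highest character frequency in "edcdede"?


Input: edcdede
Character counts:
  'c': 1
  'd': 3
  'e': 3
Maximum frequency: 3

3


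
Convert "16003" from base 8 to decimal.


Input: "16003" in base 8
Positional expansion:
  Digit '1' (value 1) x 8^4 = 4096
  Digit '6' (value 6) x 8^3 = 3072
  Digit '0' (value 0) x 8^2 = 0
  Digit '0' (value 0) x 8^1 = 0
  Digit '3' (value 3) x 8^0 = 3
Sum = 7171

7171


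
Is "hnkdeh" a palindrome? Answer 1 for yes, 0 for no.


Input: hnkdeh
Reversed: hedknh
  Compare pos 0 ('h') with pos 5 ('h'): match
  Compare pos 1 ('n') with pos 4 ('e'): MISMATCH
  Compare pos 2 ('k') with pos 3 ('d'): MISMATCH
Result: not a palindrome

0


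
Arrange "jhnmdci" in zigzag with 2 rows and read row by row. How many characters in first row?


Zigzag "jhnmdci" into 2 rows:
Placing characters:
  'j' => row 0
  'h' => row 1
  'n' => row 0
  'm' => row 1
  'd' => row 0
  'c' => row 1
  'i' => row 0
Rows:
  Row 0: "jndi"
  Row 1: "hmc"
First row length: 4

4


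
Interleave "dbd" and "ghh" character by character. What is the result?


Interleaving "dbd" and "ghh":
  Position 0: 'd' from first, 'g' from second => "dg"
  Position 1: 'b' from first, 'h' from second => "bh"
  Position 2: 'd' from first, 'h' from second => "dh"
Result: dgbhdh

dgbhdh


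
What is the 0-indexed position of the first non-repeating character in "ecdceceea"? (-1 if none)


Input: ecdceceea
Character frequencies:
  'a': 1
  'c': 3
  'd': 1
  'e': 4
Scanning left to right for freq == 1:
  Position 0 ('e'): freq=4, skip
  Position 1 ('c'): freq=3, skip
  Position 2 ('d'): unique! => answer = 2

2


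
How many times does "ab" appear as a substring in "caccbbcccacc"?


Searching for "ab" in "caccbbcccacc"
Scanning each position:
  Position 0: "ca" => no
  Position 1: "ac" => no
  Position 2: "cc" => no
  Position 3: "cb" => no
  Position 4: "bb" => no
  Position 5: "bc" => no
  Position 6: "cc" => no
  Position 7: "cc" => no
  Position 8: "ca" => no
  Position 9: "ac" => no
  Position 10: "cc" => no
Total occurrences: 0

0


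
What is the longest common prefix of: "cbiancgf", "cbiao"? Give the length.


Words: cbiancgf, cbiao
  Position 0: all 'c' => match
  Position 1: all 'b' => match
  Position 2: all 'i' => match
  Position 3: all 'a' => match
  Position 4: ('n', 'o') => mismatch, stop
LCP = "cbia" (length 4)

4


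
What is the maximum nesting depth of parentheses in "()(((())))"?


Input: "()(((())))"
Tracking depth:
  Position 0 '(': depth becomes 1
  Position 1 ')': depth becomes 0
  Position 2 '(': depth becomes 1
  Position 3 '(': depth becomes 2
  Position 4 '(': depth becomes 3
  Position 5 '(': depth becomes 4
  Position 6 ')': depth becomes 3
  Position 7 ')': depth becomes 2
  Position 8 ')': depth becomes 1
  Position 9 ')': depth becomes 0
Maximum depth reached: 4

4


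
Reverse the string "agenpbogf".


Input: agenpbogf
Reading characters right to left:
  Position 8: 'f'
  Position 7: 'g'
  Position 6: 'o'
  Position 5: 'b'
  Position 4: 'p'
  Position 3: 'n'
  Position 2: 'e'
  Position 1: 'g'
  Position 0: 'a'
Reversed: fgobpnega

fgobpnega


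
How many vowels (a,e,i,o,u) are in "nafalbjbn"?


Input: nafalbjbn
Checking each character:
  'n' at position 0: consonant
  'a' at position 1: vowel (running total: 1)
  'f' at position 2: consonant
  'a' at position 3: vowel (running total: 2)
  'l' at position 4: consonant
  'b' at position 5: consonant
  'j' at position 6: consonant
  'b' at position 7: consonant
  'n' at position 8: consonant
Total vowels: 2

2


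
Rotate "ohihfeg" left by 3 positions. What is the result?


Input: "ohihfeg", rotate left by 3
First 3 characters: "ohi"
Remaining characters: "hfeg"
Concatenate remaining + first: "hfeg" + "ohi" = "hfegohi"

hfegohi


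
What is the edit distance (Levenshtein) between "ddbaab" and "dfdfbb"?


Computing edit distance: "ddbaab" -> "dfdfbb"
DP table:
           d    f    d    f    b    b
      0    1    2    3    4    5    6
  d   1    0    1    2    3    4    5
  d   2    1    1    1    2    3    4
  b   3    2    2    2    2    2    3
  a   4    3    3    3    3    3    3
  a   5    4    4    4    4    4    4
  b   6    5    5    5    5    4    4
Edit distance = dp[6][6] = 4

4


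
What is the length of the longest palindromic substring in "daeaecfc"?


Input: "daeaecfc"
Checking substrings for palindromes:
  [1:4] "aea" (len 3) => palindrome
  [2:5] "eae" (len 3) => palindrome
  [5:8] "cfc" (len 3) => palindrome
Longest palindromic substring: "aea" with length 3

3


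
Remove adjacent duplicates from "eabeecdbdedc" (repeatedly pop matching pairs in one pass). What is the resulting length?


Input: eabeecdbdedc
Stack-based adjacent duplicate removal:
  Read 'e': push. Stack: e
  Read 'a': push. Stack: ea
  Read 'b': push. Stack: eab
  Read 'e': push. Stack: eabe
  Read 'e': matches stack top 'e' => pop. Stack: eab
  Read 'c': push. Stack: eabc
  Read 'd': push. Stack: eabcd
  Read 'b': push. Stack: eabcdb
  Read 'd': push. Stack: eabcdbd
  Read 'e': push. Stack: eabcdbde
  Read 'd': push. Stack: eabcdbded
  Read 'c': push. Stack: eabcdbdedc
Final stack: "eabcdbdedc" (length 10)

10


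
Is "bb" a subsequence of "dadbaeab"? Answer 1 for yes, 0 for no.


Check if "bb" is a subsequence of "dadbaeab"
Greedy scan:
  Position 0 ('d'): no match needed
  Position 1 ('a'): no match needed
  Position 2 ('d'): no match needed
  Position 3 ('b'): matches sub[0] = 'b'
  Position 4 ('a'): no match needed
  Position 5 ('e'): no match needed
  Position 6 ('a'): no match needed
  Position 7 ('b'): matches sub[1] = 'b'
All 2 characters matched => is a subsequence

1


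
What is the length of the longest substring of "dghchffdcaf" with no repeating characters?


Input: "dghchffdcaf"
Sliding window (track last position of each char):
  Position 0 ('d'): window [0,0] length 1 -- new best
  Position 1 ('g'): window [0,1] length 2 -- new best
  Position 2 ('h'): window [0,2] length 3 -- new best
  Position 3 ('c'): window [0,3] length 4 -- new best
  Position 4 ('h'): repeat (last at 2), move window start to 3
  Position 4 ('h'): window [3,4] length 2
  Position 5 ('f'): window [3,5] length 3
  Position 6 ('f'): repeat (last at 5), move window start to 6
  Position 6 ('f'): window [6,6] length 1
  Position 7 ('d'): window [6,7] length 2
  Position 8 ('c'): window [6,8] length 3
  Position 9 ('a'): window [6,9] length 4
  Position 10 ('f'): repeat (last at 6), move window start to 7
  Position 10 ('f'): window [7,10] length 4
Longest substring with no repeats: "dghc" with length 4

4


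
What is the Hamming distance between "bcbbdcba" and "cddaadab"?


Comparing "bcbbdcba" and "cddaadab" position by position:
  Position 0: 'b' vs 'c' => differ
  Position 1: 'c' vs 'd' => differ
  Position 2: 'b' vs 'd' => differ
  Position 3: 'b' vs 'a' => differ
  Position 4: 'd' vs 'a' => differ
  Position 5: 'c' vs 'd' => differ
  Position 6: 'b' vs 'a' => differ
  Position 7: 'a' vs 'b' => differ
Total differences (Hamming distance): 8

8


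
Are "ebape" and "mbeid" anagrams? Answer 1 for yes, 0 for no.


Strings: "ebape", "mbeid"
Sorted first:  abeep
Sorted second: bdeim
Differ at position 0: 'a' vs 'b' => not anagrams

0


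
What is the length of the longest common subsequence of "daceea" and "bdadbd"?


LCS of "daceea" and "bdadbd"
DP table:
           b    d    a    d    b    d
      0    0    0    0    0    0    0
  d   0    0    1    1    1    1    1
  a   0    0    1    2    2    2    2
  c   0    0    1    2    2    2    2
  e   0    0    1    2    2    2    2
  e   0    0    1    2    2    2    2
  a   0    0    1    2    2    2    2
LCS length = dp[6][6] = 2

2


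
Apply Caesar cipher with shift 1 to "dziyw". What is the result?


Caesar cipher: shift "dziyw" by 1
  'd' (pos 3) + 1 = pos 4 = 'e'
  'z' (pos 25) + 1 = pos 0 = 'a'
  'i' (pos 8) + 1 = pos 9 = 'j'
  'y' (pos 24) + 1 = pos 25 = 'z'
  'w' (pos 22) + 1 = pos 23 = 'x'
Result: eajzx

eajzx


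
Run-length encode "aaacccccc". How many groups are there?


Input: aaacccccc
Scanning for consecutive runs:
  Group 1: 'a' x 3 (positions 0-2)
  Group 2: 'c' x 6 (positions 3-8)
Total groups: 2

2


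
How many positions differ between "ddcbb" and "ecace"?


Comparing "ddcbb" and "ecace" position by position:
  Position 0: 'd' vs 'e' => DIFFER
  Position 1: 'd' vs 'c' => DIFFER
  Position 2: 'c' vs 'a' => DIFFER
  Position 3: 'b' vs 'c' => DIFFER
  Position 4: 'b' vs 'e' => DIFFER
Positions that differ: 5

5


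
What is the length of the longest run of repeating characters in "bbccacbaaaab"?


Input: "bbccacbaaaab"
Scanning for longest run:
  Position 1 ('b'): continues run of 'b', length=2
  Position 2 ('c'): new char, reset run to 1
  Position 3 ('c'): continues run of 'c', length=2
  Position 4 ('a'): new char, reset run to 1
  Position 5 ('c'): new char, reset run to 1
  Position 6 ('b'): new char, reset run to 1
  Position 7 ('a'): new char, reset run to 1
  Position 8 ('a'): continues run of 'a', length=2
  Position 9 ('a'): continues run of 'a', length=3
  Position 10 ('a'): continues run of 'a', length=4
  Position 11 ('b'): new char, reset run to 1
Longest run: 'a' with length 4

4


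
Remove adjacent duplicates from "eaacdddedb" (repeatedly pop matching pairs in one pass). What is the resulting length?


Input: eaacdddedb
Stack-based adjacent duplicate removal:
  Read 'e': push. Stack: e
  Read 'a': push. Stack: ea
  Read 'a': matches stack top 'a' => pop. Stack: e
  Read 'c': push. Stack: ec
  Read 'd': push. Stack: ecd
  Read 'd': matches stack top 'd' => pop. Stack: ec
  Read 'd': push. Stack: ecd
  Read 'e': push. Stack: ecde
  Read 'd': push. Stack: ecded
  Read 'b': push. Stack: ecdedb
Final stack: "ecdedb" (length 6)

6


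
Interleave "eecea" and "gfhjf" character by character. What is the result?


Interleaving "eecea" and "gfhjf":
  Position 0: 'e' from first, 'g' from second => "eg"
  Position 1: 'e' from first, 'f' from second => "ef"
  Position 2: 'c' from first, 'h' from second => "ch"
  Position 3: 'e' from first, 'j' from second => "ej"
  Position 4: 'a' from first, 'f' from second => "af"
Result: egefchejaf

egefchejaf


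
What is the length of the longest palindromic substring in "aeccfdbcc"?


Input: "aeccfdbcc"
Checking substrings for palindromes:
  [2:4] "cc" (len 2) => palindrome
  [7:9] "cc" (len 2) => palindrome
Longest palindromic substring: "cc" with length 2

2


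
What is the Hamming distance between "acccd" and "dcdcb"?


Comparing "acccd" and "dcdcb" position by position:
  Position 0: 'a' vs 'd' => differ
  Position 1: 'c' vs 'c' => same
  Position 2: 'c' vs 'd' => differ
  Position 3: 'c' vs 'c' => same
  Position 4: 'd' vs 'b' => differ
Total differences (Hamming distance): 3

3


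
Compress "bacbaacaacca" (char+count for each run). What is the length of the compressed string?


Input: bacbaacaacca
Runs:
  'b' x 1 => "b1"
  'a' x 1 => "a1"
  'c' x 1 => "c1"
  'b' x 1 => "b1"
  'a' x 2 => "a2"
  'c' x 1 => "c1"
  'a' x 2 => "a2"
  'c' x 2 => "c2"
  'a' x 1 => "a1"
Compressed: "b1a1c1b1a2c1a2c2a1"
Compressed length: 18

18


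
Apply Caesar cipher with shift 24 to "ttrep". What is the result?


Caesar cipher: shift "ttrep" by 24
  't' (pos 19) + 24 = pos 17 = 'r'
  't' (pos 19) + 24 = pos 17 = 'r'
  'r' (pos 17) + 24 = pos 15 = 'p'
  'e' (pos 4) + 24 = pos 2 = 'c'
  'p' (pos 15) + 24 = pos 13 = 'n'
Result: rrpcn

rrpcn


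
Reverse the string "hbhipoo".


Input: hbhipoo
Reading characters right to left:
  Position 6: 'o'
  Position 5: 'o'
  Position 4: 'p'
  Position 3: 'i'
  Position 2: 'h'
  Position 1: 'b'
  Position 0: 'h'
Reversed: oopihbh

oopihbh


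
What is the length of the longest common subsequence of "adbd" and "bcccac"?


LCS of "adbd" and "bcccac"
DP table:
           b    c    c    c    a    c
      0    0    0    0    0    0    0
  a   0    0    0    0    0    1    1
  d   0    0    0    0    0    1    1
  b   0    1    1    1    1    1    1
  d   0    1    1    1    1    1    1
LCS length = dp[4][6] = 1

1


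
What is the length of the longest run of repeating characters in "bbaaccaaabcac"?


Input: "bbaaccaaabcac"
Scanning for longest run:
  Position 1 ('b'): continues run of 'b', length=2
  Position 2 ('a'): new char, reset run to 1
  Position 3 ('a'): continues run of 'a', length=2
  Position 4 ('c'): new char, reset run to 1
  Position 5 ('c'): continues run of 'c', length=2
  Position 6 ('a'): new char, reset run to 1
  Position 7 ('a'): continues run of 'a', length=2
  Position 8 ('a'): continues run of 'a', length=3
  Position 9 ('b'): new char, reset run to 1
  Position 10 ('c'): new char, reset run to 1
  Position 11 ('a'): new char, reset run to 1
  Position 12 ('c'): new char, reset run to 1
Longest run: 'a' with length 3

3


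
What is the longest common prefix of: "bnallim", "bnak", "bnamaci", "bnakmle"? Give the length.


Words: bnallim, bnak, bnamaci, bnakmle
  Position 0: all 'b' => match
  Position 1: all 'n' => match
  Position 2: all 'a' => match
  Position 3: ('l', 'k', 'm', 'k') => mismatch, stop
LCP = "bna" (length 3)

3


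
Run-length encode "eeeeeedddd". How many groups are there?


Input: eeeeeedddd
Scanning for consecutive runs:
  Group 1: 'e' x 6 (positions 0-5)
  Group 2: 'd' x 4 (positions 6-9)
Total groups: 2

2


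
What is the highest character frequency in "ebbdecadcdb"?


Input: ebbdecadcdb
Character counts:
  'a': 1
  'b': 3
  'c': 2
  'd': 3
  'e': 2
Maximum frequency: 3

3


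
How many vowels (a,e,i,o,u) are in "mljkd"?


Input: mljkd
Checking each character:
  'm' at position 0: consonant
  'l' at position 1: consonant
  'j' at position 2: consonant
  'k' at position 3: consonant
  'd' at position 4: consonant
Total vowels: 0

0


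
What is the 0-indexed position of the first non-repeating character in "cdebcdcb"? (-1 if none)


Input: cdebcdcb
Character frequencies:
  'b': 2
  'c': 3
  'd': 2
  'e': 1
Scanning left to right for freq == 1:
  Position 0 ('c'): freq=3, skip
  Position 1 ('d'): freq=2, skip
  Position 2 ('e'): unique! => answer = 2

2


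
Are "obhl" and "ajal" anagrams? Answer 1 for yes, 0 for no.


Strings: "obhl", "ajal"
Sorted first:  bhlo
Sorted second: aajl
Differ at position 0: 'b' vs 'a' => not anagrams

0


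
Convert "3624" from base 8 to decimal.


Input: "3624" in base 8
Positional expansion:
  Digit '3' (value 3) x 8^3 = 1536
  Digit '6' (value 6) x 8^2 = 384
  Digit '2' (value 2) x 8^1 = 16
  Digit '4' (value 4) x 8^0 = 4
Sum = 1940

1940


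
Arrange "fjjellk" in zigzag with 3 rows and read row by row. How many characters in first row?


Zigzag "fjjellk" into 3 rows:
Placing characters:
  'f' => row 0
  'j' => row 1
  'j' => row 2
  'e' => row 1
  'l' => row 0
  'l' => row 1
  'k' => row 2
Rows:
  Row 0: "fl"
  Row 1: "jel"
  Row 2: "jk"
First row length: 2

2


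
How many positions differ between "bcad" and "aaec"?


Comparing "bcad" and "aaec" position by position:
  Position 0: 'b' vs 'a' => DIFFER
  Position 1: 'c' vs 'a' => DIFFER
  Position 2: 'a' vs 'e' => DIFFER
  Position 3: 'd' vs 'c' => DIFFER
Positions that differ: 4

4


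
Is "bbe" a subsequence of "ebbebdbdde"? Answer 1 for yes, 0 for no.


Check if "bbe" is a subsequence of "ebbebdbdde"
Greedy scan:
  Position 0 ('e'): no match needed
  Position 1 ('b'): matches sub[0] = 'b'
  Position 2 ('b'): matches sub[1] = 'b'
  Position 3 ('e'): matches sub[2] = 'e'
  Position 4 ('b'): no match needed
  Position 5 ('d'): no match needed
  Position 6 ('b'): no match needed
  Position 7 ('d'): no match needed
  Position 8 ('d'): no match needed
  Position 9 ('e'): no match needed
All 3 characters matched => is a subsequence

1


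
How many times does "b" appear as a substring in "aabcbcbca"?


Searching for "b" in "aabcbcbca"
Scanning each position:
  Position 0: "a" => no
  Position 1: "a" => no
  Position 2: "b" => MATCH
  Position 3: "c" => no
  Position 4: "b" => MATCH
  Position 5: "c" => no
  Position 6: "b" => MATCH
  Position 7: "c" => no
  Position 8: "a" => no
Total occurrences: 3

3


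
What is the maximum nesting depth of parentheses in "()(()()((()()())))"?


Input: "()(()()((()()())))"
Tracking depth:
  Position 0 '(': depth becomes 1
  Position 1 ')': depth becomes 0
  Position 2 '(': depth becomes 1
  Position 3 '(': depth becomes 2
  Position 4 ')': depth becomes 1
  Position 5 '(': depth becomes 2
  Position 6 ')': depth becomes 1
  Position 7 '(': depth becomes 2
  Position 8 '(': depth becomes 3
  Position 9 '(': depth becomes 4
  Position 10 ')': depth becomes 3
  Position 11 '(': depth becomes 4
  Position 12 ')': depth becomes 3
  Position 13 '(': depth becomes 4
  Position 14 ')': depth becomes 3
  Position 15 ')': depth becomes 2
  Position 16 ')': depth becomes 1
  Position 17 ')': depth becomes 0
Maximum depth reached: 4

4


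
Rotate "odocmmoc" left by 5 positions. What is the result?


Input: "odocmmoc", rotate left by 5
First 5 characters: "odocm"
Remaining characters: "moc"
Concatenate remaining + first: "moc" + "odocm" = "mocodocm"

mocodocm


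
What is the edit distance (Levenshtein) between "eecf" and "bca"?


Computing edit distance: "eecf" -> "bca"
DP table:
           b    c    a
      0    1    2    3
  e   1    1    2    3
  e   2    2    2    3
  c   3    3    2    3
  f   4    4    3    3
Edit distance = dp[4][3] = 3

3


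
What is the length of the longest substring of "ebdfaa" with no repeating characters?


Input: "ebdfaa"
Sliding window (track last position of each char):
  Position 0 ('e'): window [0,0] length 1 -- new best
  Position 1 ('b'): window [0,1] length 2 -- new best
  Position 2 ('d'): window [0,2] length 3 -- new best
  Position 3 ('f'): window [0,3] length 4 -- new best
  Position 4 ('a'): window [0,4] length 5 -- new best
  Position 5 ('a'): repeat (last at 4), move window start to 5
  Position 5 ('a'): window [5,5] length 1
Longest substring with no repeats: "ebdfa" with length 5

5


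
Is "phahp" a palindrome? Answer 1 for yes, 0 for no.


Input: phahp
Reversed: phahp
  Compare pos 0 ('p') with pos 4 ('p'): match
  Compare pos 1 ('h') with pos 3 ('h'): match
Result: palindrome

1


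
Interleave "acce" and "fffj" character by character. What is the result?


Interleaving "acce" and "fffj":
  Position 0: 'a' from first, 'f' from second => "af"
  Position 1: 'c' from first, 'f' from second => "cf"
  Position 2: 'c' from first, 'f' from second => "cf"
  Position 3: 'e' from first, 'j' from second => "ej"
Result: afcfcfej

afcfcfej


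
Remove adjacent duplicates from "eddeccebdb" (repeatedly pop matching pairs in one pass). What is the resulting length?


Input: eddeccebdb
Stack-based adjacent duplicate removal:
  Read 'e': push. Stack: e
  Read 'd': push. Stack: ed
  Read 'd': matches stack top 'd' => pop. Stack: e
  Read 'e': matches stack top 'e' => pop. Stack: (empty)
  Read 'c': push. Stack: c
  Read 'c': matches stack top 'c' => pop. Stack: (empty)
  Read 'e': push. Stack: e
  Read 'b': push. Stack: eb
  Read 'd': push. Stack: ebd
  Read 'b': push. Stack: ebdb
Final stack: "ebdb" (length 4)

4


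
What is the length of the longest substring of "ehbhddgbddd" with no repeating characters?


Input: "ehbhddgbddd"
Sliding window (track last position of each char):
  Position 0 ('e'): window [0,0] length 1 -- new best
  Position 1 ('h'): window [0,1] length 2 -- new best
  Position 2 ('b'): window [0,2] length 3 -- new best
  Position 3 ('h'): repeat (last at 1), move window start to 2
  Position 3 ('h'): window [2,3] length 2
  Position 4 ('d'): window [2,4] length 3
  Position 5 ('d'): repeat (last at 4), move window start to 5
  Position 5 ('d'): window [5,5] length 1
  Position 6 ('g'): window [5,6] length 2
  Position 7 ('b'): window [5,7] length 3
  Position 8 ('d'): repeat (last at 5), move window start to 6
  Position 8 ('d'): window [6,8] length 3
  Position 9 ('d'): repeat (last at 8), move window start to 9
  Position 9 ('d'): window [9,9] length 1
  Position 10 ('d'): repeat (last at 9), move window start to 10
  Position 10 ('d'): window [10,10] length 1
Longest substring with no repeats: "ehb" with length 3

3


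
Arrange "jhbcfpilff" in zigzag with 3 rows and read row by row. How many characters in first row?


Zigzag "jhbcfpilff" into 3 rows:
Placing characters:
  'j' => row 0
  'h' => row 1
  'b' => row 2
  'c' => row 1
  'f' => row 0
  'p' => row 1
  'i' => row 2
  'l' => row 1
  'f' => row 0
  'f' => row 1
Rows:
  Row 0: "jff"
  Row 1: "hcplf"
  Row 2: "bi"
First row length: 3

3


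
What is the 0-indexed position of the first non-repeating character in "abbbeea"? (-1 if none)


Input: abbbeea
Character frequencies:
  'a': 2
  'b': 3
  'e': 2
Scanning left to right for freq == 1:
  Position 0 ('a'): freq=2, skip
  Position 1 ('b'): freq=3, skip
  Position 2 ('b'): freq=3, skip
  Position 3 ('b'): freq=3, skip
  Position 4 ('e'): freq=2, skip
  Position 5 ('e'): freq=2, skip
  Position 6 ('a'): freq=2, skip
  No unique character found => answer = -1

-1


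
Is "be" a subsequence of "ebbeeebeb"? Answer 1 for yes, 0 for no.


Check if "be" is a subsequence of "ebbeeebeb"
Greedy scan:
  Position 0 ('e'): no match needed
  Position 1 ('b'): matches sub[0] = 'b'
  Position 2 ('b'): no match needed
  Position 3 ('e'): matches sub[1] = 'e'
  Position 4 ('e'): no match needed
  Position 5 ('e'): no match needed
  Position 6 ('b'): no match needed
  Position 7 ('e'): no match needed
  Position 8 ('b'): no match needed
All 2 characters matched => is a subsequence

1


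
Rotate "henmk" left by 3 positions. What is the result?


Input: "henmk", rotate left by 3
First 3 characters: "hen"
Remaining characters: "mk"
Concatenate remaining + first: "mk" + "hen" = "mkhen"

mkhen


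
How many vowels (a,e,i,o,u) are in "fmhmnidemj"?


Input: fmhmnidemj
Checking each character:
  'f' at position 0: consonant
  'm' at position 1: consonant
  'h' at position 2: consonant
  'm' at position 3: consonant
  'n' at position 4: consonant
  'i' at position 5: vowel (running total: 1)
  'd' at position 6: consonant
  'e' at position 7: vowel (running total: 2)
  'm' at position 8: consonant
  'j' at position 9: consonant
Total vowels: 2

2


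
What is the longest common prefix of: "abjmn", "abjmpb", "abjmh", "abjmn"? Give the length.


Words: abjmn, abjmpb, abjmh, abjmn
  Position 0: all 'a' => match
  Position 1: all 'b' => match
  Position 2: all 'j' => match
  Position 3: all 'm' => match
  Position 4: ('n', 'p', 'h', 'n') => mismatch, stop
LCP = "abjm" (length 4)

4


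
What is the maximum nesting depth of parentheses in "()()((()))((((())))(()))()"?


Input: "()()((()))((((())))(()))()"
Tracking depth:
  Position 0 '(': depth becomes 1
  Position 1 ')': depth becomes 0
  Position 2 '(': depth becomes 1
  Position 3 ')': depth becomes 0
  Position 4 '(': depth becomes 1
  Position 5 '(': depth becomes 2
  Position 6 '(': depth becomes 3
  Position 7 ')': depth becomes 2
  Position 8 ')': depth becomes 1
  Position 9 ')': depth becomes 0
  Position 10 '(': depth becomes 1
  Position 11 '(': depth becomes 2
  Position 12 '(': depth becomes 3
  Position 13 '(': depth becomes 4
  Position 14 '(': depth becomes 5
  Position 15 ')': depth becomes 4
  Position 16 ')': depth becomes 3
  Position 17 ')': depth becomes 2
  Position 18 ')': depth becomes 1
  Position 19 '(': depth becomes 2
  Position 20 '(': depth becomes 3
  Position 21 ')': depth becomes 2
  Position 22 ')': depth becomes 1
  Position 23 ')': depth becomes 0
  Position 24 '(': depth becomes 1
  Position 25 ')': depth becomes 0
Maximum depth reached: 5

5


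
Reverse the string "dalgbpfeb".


Input: dalgbpfeb
Reading characters right to left:
  Position 8: 'b'
  Position 7: 'e'
  Position 6: 'f'
  Position 5: 'p'
  Position 4: 'b'
  Position 3: 'g'
  Position 2: 'l'
  Position 1: 'a'
  Position 0: 'd'
Reversed: befpbglad

befpbglad


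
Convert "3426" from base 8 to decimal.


Input: "3426" in base 8
Positional expansion:
  Digit '3' (value 3) x 8^3 = 1536
  Digit '4' (value 4) x 8^2 = 256
  Digit '2' (value 2) x 8^1 = 16
  Digit '6' (value 6) x 8^0 = 6
Sum = 1814

1814


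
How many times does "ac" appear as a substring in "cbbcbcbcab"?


Searching for "ac" in "cbbcbcbcab"
Scanning each position:
  Position 0: "cb" => no
  Position 1: "bb" => no
  Position 2: "bc" => no
  Position 3: "cb" => no
  Position 4: "bc" => no
  Position 5: "cb" => no
  Position 6: "bc" => no
  Position 7: "ca" => no
  Position 8: "ab" => no
Total occurrences: 0

0


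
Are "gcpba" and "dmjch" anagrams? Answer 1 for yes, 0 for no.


Strings: "gcpba", "dmjch"
Sorted first:  abcgp
Sorted second: cdhjm
Differ at position 0: 'a' vs 'c' => not anagrams

0


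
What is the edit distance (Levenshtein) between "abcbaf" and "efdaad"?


Computing edit distance: "abcbaf" -> "efdaad"
DP table:
           e    f    d    a    a    d
      0    1    2    3    4    5    6
  a   1    1    2    3    3    4    5
  b   2    2    2    3    4    4    5
  c   3    3    3    3    4    5    5
  b   4    4    4    4    4    5    6
  a   5    5    5    5    4    4    5
  f   6    6    5    6    5    5    5
Edit distance = dp[6][6] = 5

5


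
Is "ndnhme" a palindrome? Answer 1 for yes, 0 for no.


Input: ndnhme
Reversed: emhndn
  Compare pos 0 ('n') with pos 5 ('e'): MISMATCH
  Compare pos 1 ('d') with pos 4 ('m'): MISMATCH
  Compare pos 2 ('n') with pos 3 ('h'): MISMATCH
Result: not a palindrome

0


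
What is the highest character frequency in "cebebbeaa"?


Input: cebebbeaa
Character counts:
  'a': 2
  'b': 3
  'c': 1
  'e': 3
Maximum frequency: 3

3


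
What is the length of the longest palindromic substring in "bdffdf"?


Input: "bdffdf"
Checking substrings for palindromes:
  [1:5] "dffd" (len 4) => palindrome
  [3:6] "fdf" (len 3) => palindrome
  [2:4] "ff" (len 2) => palindrome
Longest palindromic substring: "dffd" with length 4

4


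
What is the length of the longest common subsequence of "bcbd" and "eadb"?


LCS of "bcbd" and "eadb"
DP table:
           e    a    d    b
      0    0    0    0    0
  b   0    0    0    0    1
  c   0    0    0    0    1
  b   0    0    0    0    1
  d   0    0    0    1    1
LCS length = dp[4][4] = 1

1
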